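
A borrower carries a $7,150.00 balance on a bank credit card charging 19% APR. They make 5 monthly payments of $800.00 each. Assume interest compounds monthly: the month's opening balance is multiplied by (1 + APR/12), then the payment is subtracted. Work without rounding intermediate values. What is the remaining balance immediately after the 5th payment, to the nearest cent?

Monthly rate r = 19%/12 = 1.58333% = 0.0158333.
Each month: B ← B·(1+r) − $800.00.
Month 1: interest $113.21; balance after payment $6,463.21.
Month 2: interest $102.33; balance after payment $5,765.54.
Month 3: interest $91.29; balance after payment $5,056.83.
Month 4: interest $80.07; balance after payment $4,336.90.
Month 5: interest $68.67; balance after payment $3,605.56.

$3,605.56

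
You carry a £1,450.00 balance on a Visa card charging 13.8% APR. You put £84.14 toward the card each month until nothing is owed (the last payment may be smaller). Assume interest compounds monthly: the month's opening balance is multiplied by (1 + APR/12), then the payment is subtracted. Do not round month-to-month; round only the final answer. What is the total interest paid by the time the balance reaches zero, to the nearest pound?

Monthly rate r = 13.8%/12 = 1.15% = 0.0115.
Payoff takes n = ⌈−ln(1 − rB₀/P)/ln(1+r)⌉ = ⌈19.317⌉ = 20 payments; the last is £26.74.
Total paid = 19·£84.14 + £26.74 = £1,625.40.
Total interest = total paid − principal = £1,625.40 − £1,450.00 = £175.40.

£175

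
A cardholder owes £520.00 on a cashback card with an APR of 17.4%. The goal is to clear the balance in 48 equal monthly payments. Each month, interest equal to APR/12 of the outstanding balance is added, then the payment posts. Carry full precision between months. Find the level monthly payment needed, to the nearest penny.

Monthly rate r = 17.4%/12 = 1.45% = 0.0145.
Level-payment amortization: P = B₀·r / (1 − (1+r)^(−n)) = 520.00·0.0145 / (1 − 1.0145^(−48)).
Denominator 1 − (1+r)^(−48) = 0.498926386.
P = 7.54 / 0.498926386 ≈ 15.11.

£15.11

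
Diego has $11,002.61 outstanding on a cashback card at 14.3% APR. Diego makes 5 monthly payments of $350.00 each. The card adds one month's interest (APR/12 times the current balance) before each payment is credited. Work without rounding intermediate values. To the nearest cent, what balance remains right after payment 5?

Monthly rate r = 14.3%/12 = 1.19167% = 0.0119167.
Each month: B ← B·(1+r) − $350.00.
Month 1: interest $131.11; balance after payment $10,783.72.
Month 2: interest $128.51; balance after payment $10,562.23.
Month 3: interest $125.87; balance after payment $10,338.10.
Month 4: interest $123.20; balance after payment $10,111.29.
Month 5: interest $120.49; balance after payment $9,881.79.

$9,881.79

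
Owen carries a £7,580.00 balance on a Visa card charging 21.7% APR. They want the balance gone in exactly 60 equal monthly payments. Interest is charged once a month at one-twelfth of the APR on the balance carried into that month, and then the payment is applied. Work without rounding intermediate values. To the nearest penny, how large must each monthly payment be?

£208.06

Monthly rate r = 21.7%/12 = 1.80833% = 0.0180833.
Level-payment amortization: P = B₀·r / (1 − (1+r)^(−n)) = 7580.00·0.0180833 / (1 − 1.01808^(−60)).
Denominator 1 − (1+r)^(−60) = 0.658806829.
P = 137.072 / 0.658806829 ≈ 208.06.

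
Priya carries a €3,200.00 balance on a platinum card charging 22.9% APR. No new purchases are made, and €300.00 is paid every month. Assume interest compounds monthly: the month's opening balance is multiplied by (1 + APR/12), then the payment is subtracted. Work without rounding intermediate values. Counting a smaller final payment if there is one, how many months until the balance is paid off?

13 months

Monthly rate r = 22.9%/12 = 1.90833% = 0.0190833.
Recurrence: B ← B·(1+r) − €300.00.
Month 1: interest €61.07; balance after payment €2,961.07.
Month 2: interest €56.51; balance after payment €2,717.57.
Closed form: n = −ln(1 − rB₀/P)/ln(1+r) = −ln(0.79644)/ln(1.01908) ≈ 12.040, so the balance reaches zero during payment 13.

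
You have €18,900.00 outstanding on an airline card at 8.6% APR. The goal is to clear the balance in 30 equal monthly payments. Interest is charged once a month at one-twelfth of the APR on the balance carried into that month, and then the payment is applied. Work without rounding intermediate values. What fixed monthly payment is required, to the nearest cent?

Monthly rate r = 8.6%/12 = 0.716667% = 0.00716667.
Level-payment amortization: P = B₀·r / (1 − (1+r)^(−n)) = 18900.00·0.00716667 / (1 − 1.00717^(−30)).
Denominator 1 − (1+r)^(−30) = 0.192839903.
P = 135.45 / 0.192839903 ≈ 702.40.

€702.40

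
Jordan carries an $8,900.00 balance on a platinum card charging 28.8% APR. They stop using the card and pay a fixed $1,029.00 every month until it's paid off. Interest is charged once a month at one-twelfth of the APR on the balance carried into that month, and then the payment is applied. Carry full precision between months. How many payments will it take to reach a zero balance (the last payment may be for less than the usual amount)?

10 payments

Monthly rate r = 28.8%/12 = 2.4% = 0.024.
Recurrence: B ← B·(1+r) − $1,029.00.
Month 1: interest $213.60; balance after payment $8,084.60.
Month 2: interest $194.03; balance after payment $7,249.63.
Closed form: n = −ln(1 − rB₀/P)/ln(1+r) = −ln(0.79242)/ln(1.024) ≈ 9.810, so the balance reaches zero during payment 10.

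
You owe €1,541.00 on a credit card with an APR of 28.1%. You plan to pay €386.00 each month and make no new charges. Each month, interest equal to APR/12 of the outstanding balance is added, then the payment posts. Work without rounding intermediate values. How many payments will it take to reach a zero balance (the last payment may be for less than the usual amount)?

Monthly rate r = 28.1%/12 = 2.34167% = 0.0234167.
Recurrence: B ← B·(1+r) − €386.00.
Month 1: interest €36.09; balance after payment €1,191.09.
Month 2: interest €27.89; balance after payment €832.98.
Month 3: interest €19.51; balance after payment €466.48.
Month 4: interest €10.92; balance after payment €91.41.
Month 5: interest €2.14; balance after payment €0.00.

5 months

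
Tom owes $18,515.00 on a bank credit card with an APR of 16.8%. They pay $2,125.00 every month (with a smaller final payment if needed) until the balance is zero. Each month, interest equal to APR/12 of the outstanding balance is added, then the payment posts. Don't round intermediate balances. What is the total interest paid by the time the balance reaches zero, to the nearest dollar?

$1,372

Monthly rate r = 16.8%/12 = 1.4% = 0.014.
Payoff takes n = ⌈−ln(1 − rB₀/P)/ln(1+r)⌉ = ⌈9.357⌉ = 10 payments; the last is $761.68.
Total paid = 9·$2,125.00 + $761.68 = $19,886.68.
Total interest = total paid − principal = $19,886.68 − $18,515.00 = $1,371.68.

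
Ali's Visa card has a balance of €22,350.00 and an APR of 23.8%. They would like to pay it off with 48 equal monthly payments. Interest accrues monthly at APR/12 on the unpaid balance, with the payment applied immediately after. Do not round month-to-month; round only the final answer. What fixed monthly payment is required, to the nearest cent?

€726.18

Monthly rate r = 23.8%/12 = 1.98333% = 0.0198333.
Level-payment amortization: P = B₀·r / (1 − (1+r)^(−n)) = 22350.00·0.0198333 / (1 − 1.01983^(−48)).
Denominator 1 − (1+r)^(−48) = 0.610418554.
P = 443.275 / 0.610418554 ≈ 726.18.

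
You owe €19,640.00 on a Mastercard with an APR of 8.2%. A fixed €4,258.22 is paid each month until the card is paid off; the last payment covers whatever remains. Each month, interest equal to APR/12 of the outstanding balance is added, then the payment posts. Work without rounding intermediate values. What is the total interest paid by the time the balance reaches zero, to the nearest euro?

€387

Monthly rate r = 8.2%/12 = 0.683333% = 0.00683333.
Payoff takes n = ⌈−ln(1 − rB₀/P)/ln(1+r)⌉ = ⌈4.702⌉ = 5 payments; the last is €2,994.41.
Total paid = 4·€4,258.22 + €2,994.41 = €20,027.29.
Total interest = total paid − principal = €20,027.29 − €19,640.00 = €387.29.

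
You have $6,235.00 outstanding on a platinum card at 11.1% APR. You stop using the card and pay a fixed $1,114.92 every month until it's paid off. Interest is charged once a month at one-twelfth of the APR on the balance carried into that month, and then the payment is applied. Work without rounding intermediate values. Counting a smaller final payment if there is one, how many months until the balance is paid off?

Monthly rate r = 11.1%/12 = 0.925% = 0.00925.
Recurrence: B ← B·(1+r) − $1,114.92.
Month 1: interest $57.67; balance after payment $5,177.75.
Month 2: interest $47.89; balance after payment $4,110.73.
Month 3: interest $38.02; balance after payment $3,033.83.
Month 4: interest $28.06; balance after payment $1,946.98.
Month 5: interest $18.01; balance after payment $850.06.
Month 6: interest $7.86; balance after payment $0.00.

6 months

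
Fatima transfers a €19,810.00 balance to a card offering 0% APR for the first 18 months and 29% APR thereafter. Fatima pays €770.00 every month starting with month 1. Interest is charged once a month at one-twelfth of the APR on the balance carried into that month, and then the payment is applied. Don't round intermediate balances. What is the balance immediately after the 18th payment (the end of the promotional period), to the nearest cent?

€5,950.00

Promo months 1–18 at r₀ = 0%/12 = 0; months 19+ at r₁ = 29%/12 = 0.0241667.
After month 18 (no interest yet): B = €19,810.00 − 18·€770.00 = €5,950.00.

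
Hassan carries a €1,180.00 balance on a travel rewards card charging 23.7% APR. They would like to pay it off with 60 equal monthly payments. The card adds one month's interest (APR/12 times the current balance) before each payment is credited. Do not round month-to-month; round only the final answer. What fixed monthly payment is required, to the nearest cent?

Monthly rate r = 23.7%/12 = 1.975% = 0.01975.
Level-payment amortization: P = B₀·r / (1 − (1+r)^(−n)) = 1180.00·0.01975 / (1 − 1.01975^(−60)).
Denominator 1 − (1+r)^(−60) = 0.690701965.
P = 23.305 / 0.690701965 ≈ 33.74.

€33.74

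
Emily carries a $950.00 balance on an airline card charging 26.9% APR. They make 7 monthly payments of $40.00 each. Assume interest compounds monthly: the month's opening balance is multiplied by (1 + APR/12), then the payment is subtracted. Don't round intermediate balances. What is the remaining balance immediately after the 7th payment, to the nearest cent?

$809.93

Monthly rate r = 26.9%/12 = 2.24167% = 0.0224167.
Each month: B ← B·(1+r) − $40.00.
Month 1: interest $21.30; balance after payment $931.30.
Month 2: interest $20.88; balance after payment $912.17.
Month 3: interest $20.45; balance after payment $892.62.
Month 4: interest $20.01; balance after payment $872.63.
Month 5: interest $19.56; balance after payment $852.19.
Month 6: interest $19.10; balance after payment $831.29.
Month 7: interest $18.63; balance after payment $809.93.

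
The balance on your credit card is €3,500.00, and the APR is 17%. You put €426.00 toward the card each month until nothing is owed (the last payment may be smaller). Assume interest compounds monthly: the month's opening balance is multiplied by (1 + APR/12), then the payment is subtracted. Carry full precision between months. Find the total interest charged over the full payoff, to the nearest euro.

Monthly rate r = 17%/12 = 1.41667% = 0.0141667.
Payoff takes n = ⌈−ln(1 − rB₀/P)/ln(1+r)⌉ = ⌈8.797⌉ = 9 payments; the last is €339.79.
Total paid = 8·€426.00 + €339.79 = €3,747.79.
Total interest = total paid − principal = €3,747.79 − €3,500.00 = €247.79.

€248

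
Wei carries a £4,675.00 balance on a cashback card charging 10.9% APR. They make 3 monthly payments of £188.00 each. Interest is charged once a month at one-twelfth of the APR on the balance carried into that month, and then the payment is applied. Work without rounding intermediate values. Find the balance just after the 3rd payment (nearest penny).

Monthly rate r = 10.9%/12 = 0.908333% = 0.00908333.
Each month: B ← B·(1+r) − £188.00.
Month 1: interest £42.46; balance after payment £4,529.46.
Month 2: interest £41.14; balance after payment £4,382.61.
Month 3: interest £39.81; balance after payment £4,234.42.

£4,234.42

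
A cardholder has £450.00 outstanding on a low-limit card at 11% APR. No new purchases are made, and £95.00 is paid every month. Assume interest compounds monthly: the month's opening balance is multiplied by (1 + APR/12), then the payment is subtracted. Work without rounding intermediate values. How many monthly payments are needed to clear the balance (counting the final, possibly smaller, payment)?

5 months

Monthly rate r = 11%/12 = 0.916667% = 0.00916667.
Recurrence: B ← B·(1+r) − £95.00.
Month 1: interest £4.12; balance after payment £359.12.
Month 2: interest £3.29; balance after payment £267.42.
Month 3: interest £2.45; balance after payment £174.87.
Month 4: interest £1.60; balance after payment £81.47.
Month 5: interest £0.75; balance after payment £0.00.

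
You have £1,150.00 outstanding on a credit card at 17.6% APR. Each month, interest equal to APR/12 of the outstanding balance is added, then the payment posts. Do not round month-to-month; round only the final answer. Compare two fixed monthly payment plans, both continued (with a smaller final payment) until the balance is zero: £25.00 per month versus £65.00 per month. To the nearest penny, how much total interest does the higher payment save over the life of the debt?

Monthly rate r = 17.6%/12 = 1.46667% = 0.0146667.
At £25.00/mo: n = ⌈−ln(1 − rB₀/P)/ln(1+r)⌉ = 78 payments (last £3.06); total interest = total paid − £1,150.00 = £778.06.
At £65.00/mo: 21 payments (last £41.22); total interest £191.22.
Interest saved = £778.06 − £191.22 = £586.84.

£586.84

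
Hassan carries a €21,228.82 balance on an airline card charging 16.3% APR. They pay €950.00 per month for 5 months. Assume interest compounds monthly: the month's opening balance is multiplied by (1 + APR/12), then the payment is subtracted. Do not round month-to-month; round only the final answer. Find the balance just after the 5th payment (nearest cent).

Monthly rate r = 16.3%/12 = 1.35833% = 0.0135833.
Each month: B ← B·(1+r) − €950.00.
Month 1: interest €288.36; balance after payment €20,567.18.
Month 2: interest €279.37; balance after payment €19,896.55.
Month 3: interest €270.26; balance after payment €19,216.81.
Month 4: interest €261.03; balance after payment €18,527.84.
Month 5: interest €251.67; balance after payment €17,829.51.

€17,829.51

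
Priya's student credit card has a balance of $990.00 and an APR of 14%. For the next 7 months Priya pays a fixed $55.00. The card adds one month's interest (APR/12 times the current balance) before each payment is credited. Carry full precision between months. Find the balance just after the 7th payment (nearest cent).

Monthly rate r = 14%/12 = 1.16667% = 0.0116667.
Each month: B ← B·(1+r) − $55.00.
Month 1: interest $11.55; balance after payment $946.55.
Month 2: interest $11.04; balance after payment $902.59.
Month 3: interest $10.53; balance after payment $858.12.
Month 4: interest $10.01; balance after payment $813.13.
Month 5: interest $9.49; balance after payment $767.62.
Month 6: interest $8.96; balance after payment $721.58.
Month 7: interest $8.42; balance after payment $675.00.

$675.00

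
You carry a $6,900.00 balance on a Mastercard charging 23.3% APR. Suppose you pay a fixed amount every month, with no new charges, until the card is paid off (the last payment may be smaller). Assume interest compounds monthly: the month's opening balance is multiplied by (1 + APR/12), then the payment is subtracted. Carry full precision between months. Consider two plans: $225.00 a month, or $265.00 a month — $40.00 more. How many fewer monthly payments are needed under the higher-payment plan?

11 fewer payments

Monthly rate r = 23.3%/12 = 1.94167% = 0.0194167.
At $225.00/mo: n = ⌈−ln(1 − rB₀/P)/ln(1+r)⌉ = 48 payments (last $13.34); total interest = total paid − $6,900.00 = $3,688.34.
At $265.00/mo: 37 payments (last $166.53); total interest $2,806.53.
Payments saved = 48 − 37 = 11.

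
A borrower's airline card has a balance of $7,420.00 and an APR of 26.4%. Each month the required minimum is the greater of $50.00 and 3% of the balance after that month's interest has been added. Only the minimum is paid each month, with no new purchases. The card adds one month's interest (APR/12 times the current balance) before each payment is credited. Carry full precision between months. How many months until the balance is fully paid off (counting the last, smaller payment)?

233 months

Monthly rate r = 26.4%/12 = 2.2% = 0.022.
While 3% of the post-interest balance exceeds $50.00, each month B ← (B·(1+r))·(1 − 0.03), i.e. B shrinks by the factor (1+r)·0.97 = 0.99134.
This holds for months 1–175. Entering month 176 the balance is $1,619.44; 3% of the post-interest balance is now below $50.00, so the flat $50.00 minimum applies from here.
From month 176 a fixed $50.00 at rate r clears $1,619.44 in 58 more payments. Total: 175 + 58 = 233 months.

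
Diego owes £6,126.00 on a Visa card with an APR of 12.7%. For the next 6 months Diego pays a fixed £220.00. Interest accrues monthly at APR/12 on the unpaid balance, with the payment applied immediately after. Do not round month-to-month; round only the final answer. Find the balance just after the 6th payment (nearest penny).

Monthly rate r = 12.7%/12 = 1.05833% = 0.0105833.
Each month: B ← B·(1+r) − £220.00.
Month 1: interest £64.83; balance after payment £5,970.83.
Month 2: interest £63.19; balance after payment £5,814.02.
Month 3: interest £61.53; balance after payment £5,655.56.
Month 4: interest £59.85; balance after payment £5,495.41.
Month 5: interest £58.16; balance after payment £5,333.57.
Month 6: interest £56.45; balance after payment £5,170.02.

£5,170.02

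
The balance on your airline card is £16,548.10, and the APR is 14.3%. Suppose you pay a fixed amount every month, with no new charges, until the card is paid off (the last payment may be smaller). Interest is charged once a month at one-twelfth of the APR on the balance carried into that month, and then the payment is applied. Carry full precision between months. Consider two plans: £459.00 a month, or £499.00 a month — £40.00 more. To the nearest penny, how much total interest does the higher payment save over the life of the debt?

Monthly rate r = 14.3%/12 = 1.19167% = 0.0119167.
At £459.00/mo: n = ⌈−ln(1 − rB₀/P)/ln(1+r)⌉ = 48 payments (last £182.37); total interest = total paid − £16,548.10 = £5,207.27.
At £499.00/mo: 43 payments (last £223.74); total interest £4,633.64.
Interest saved = £5,207.27 − £4,633.64 = £573.63.

£573.63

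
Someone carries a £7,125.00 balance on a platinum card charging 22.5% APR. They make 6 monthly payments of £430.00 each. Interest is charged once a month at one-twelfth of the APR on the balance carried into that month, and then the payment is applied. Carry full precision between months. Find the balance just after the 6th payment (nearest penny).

Monthly rate r = 22.5%/12 = 1.875% = 0.01875.
Each month: B ← B·(1+r) − £430.00.
Month 1: interest £133.59; balance after payment £6,828.59.
Month 2: interest £128.04; balance after payment £6,526.63.
Month 3: interest £122.37; balance after payment £6,219.00.
Month 4: interest £116.61; balance after payment £5,905.61.
Month 5: interest £110.73; balance after payment £5,586.34.
Month 6: interest £104.74; balance after payment £5,261.08.

£5,261.08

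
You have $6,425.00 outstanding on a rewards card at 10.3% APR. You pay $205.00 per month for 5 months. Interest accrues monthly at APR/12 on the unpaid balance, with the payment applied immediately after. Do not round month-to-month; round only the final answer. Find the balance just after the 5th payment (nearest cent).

Monthly rate r = 10.3%/12 = 0.858333% = 0.00858333.
Each month: B ← B·(1+r) − $205.00.
Month 1: interest $55.15; balance after payment $6,275.15.
Month 2: interest $53.86; balance after payment $6,124.01.
Month 3: interest $52.56; balance after payment $5,971.57.
Month 4: interest $51.26; balance after payment $5,817.83.
Month 5: interest $49.94; balance after payment $5,662.77.

$5,662.77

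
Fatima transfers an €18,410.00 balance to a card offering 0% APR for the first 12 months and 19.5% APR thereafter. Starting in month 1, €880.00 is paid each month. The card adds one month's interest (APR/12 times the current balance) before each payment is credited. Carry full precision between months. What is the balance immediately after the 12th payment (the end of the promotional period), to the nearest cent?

Promo months 1–12 at r₀ = 0%/12 = 0; months 13+ at r₁ = 19.5%/12 = 0.01625.
After month 12 (no interest yet): B = €18,410.00 − 12·€880.00 = €7,850.00.

€7,850.00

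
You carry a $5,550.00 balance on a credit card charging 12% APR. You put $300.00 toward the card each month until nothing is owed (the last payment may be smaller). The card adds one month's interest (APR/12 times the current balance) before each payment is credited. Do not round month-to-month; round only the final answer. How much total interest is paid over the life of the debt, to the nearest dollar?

$618

Monthly rate r = 12%/12 = 1% = 0.01.
Payoff takes n = ⌈−ln(1 − rB₀/P)/ln(1+r)⌉ = ⌈20.559⌉ = 21 payments; the last is $168.02.
Total paid = 20·$300.00 + $168.02 = $6,168.02.
Total interest = total paid − principal = $6,168.02 − $5,550.00 = $618.02.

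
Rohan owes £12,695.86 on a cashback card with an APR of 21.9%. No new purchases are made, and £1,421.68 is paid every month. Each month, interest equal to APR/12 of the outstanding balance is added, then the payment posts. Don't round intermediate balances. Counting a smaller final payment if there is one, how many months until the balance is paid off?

Monthly rate r = 21.9%/12 = 1.825% = 0.01825.
Recurrence: B ← B·(1+r) − £1,421.68.
Month 1: interest £231.70; balance after payment £11,505.88.
Month 2: interest £209.98; balance after payment £10,294.18.
Closed form: n = −ln(1 − rB₀/P)/ln(1+r) = −ln(0.83702)/ln(1.01825) ≈ 9.837, so the balance reaches zero during payment 10.

10 payments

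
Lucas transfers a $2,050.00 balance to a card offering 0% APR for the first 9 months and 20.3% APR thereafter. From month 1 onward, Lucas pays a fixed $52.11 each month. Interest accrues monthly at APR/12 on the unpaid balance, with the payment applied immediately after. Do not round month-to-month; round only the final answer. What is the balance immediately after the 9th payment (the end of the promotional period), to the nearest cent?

$1,581.01

Promo months 1–9 at r₀ = 0%/12 = 0; months 10+ at r₁ = 20.3%/12 = 0.0169167.
After month 9 (no interest yet): B = $2,050.00 − 9·$52.11 = $1,581.01.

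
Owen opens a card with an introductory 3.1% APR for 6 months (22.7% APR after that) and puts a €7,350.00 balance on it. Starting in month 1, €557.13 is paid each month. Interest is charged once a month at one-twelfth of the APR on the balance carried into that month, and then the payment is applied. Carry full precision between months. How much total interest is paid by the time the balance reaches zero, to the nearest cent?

€449.65

Promo months 1–6 at r₀ = 3.1%/12 = 0.00258333; months 7+ at r₁ = 22.7%/12 = 0.0189167.
After month 6: iterate B ← B·(1+r₀) − €557.13 for 6 months → €4,100.22.
Then at r₁ with €557.13/mo: n₂ = −ln(1 − r₁·B/P)/ln(1+r₁) ≈ 8.00 → 8 more payments.
Total paid = 13·€557.13 + €556.96 = €7,799.65; interest = €7,799.65 − €7,350.00 = €449.65.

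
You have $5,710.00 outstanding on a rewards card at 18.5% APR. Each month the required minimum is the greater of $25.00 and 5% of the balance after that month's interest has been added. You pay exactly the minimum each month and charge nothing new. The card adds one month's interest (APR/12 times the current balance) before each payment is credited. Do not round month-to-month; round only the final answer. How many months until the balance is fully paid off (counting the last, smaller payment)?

92 months

Monthly rate r = 18.5%/12 = 1.54167% = 0.0154167.
While 5% of the post-interest balance exceeds $25.00, each month B ← (B·(1+r))·(1 − 0.05), i.e. B shrinks by the factor (1+r)·0.95 = 0.96465.
This holds for months 1–69. Entering month 70 the balance is $476.45; 5% of the post-interest balance is now below $25.00, so the flat $25.00 minimum applies from here.
From month 70 a fixed $25.00 at rate r clears $476.45 in 23 more payments. Total: 69 + 23 = 92 months.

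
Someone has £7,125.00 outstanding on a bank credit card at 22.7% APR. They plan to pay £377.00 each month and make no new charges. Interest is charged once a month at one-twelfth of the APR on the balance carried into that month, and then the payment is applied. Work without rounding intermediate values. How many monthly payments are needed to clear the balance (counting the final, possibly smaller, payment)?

Monthly rate r = 22.7%/12 = 1.89167% = 0.0189167.
Recurrence: B ← B·(1+r) − £377.00.
Month 1: interest £134.78; balance after payment £6,882.78.
Month 2: interest £130.20; balance after payment £6,635.98.
Closed form: n = −ln(1 − rB₀/P)/ln(1+r) = −ln(0.64249)/ln(1.01892) ≈ 23.608, so the balance reaches zero during payment 24.

24 payments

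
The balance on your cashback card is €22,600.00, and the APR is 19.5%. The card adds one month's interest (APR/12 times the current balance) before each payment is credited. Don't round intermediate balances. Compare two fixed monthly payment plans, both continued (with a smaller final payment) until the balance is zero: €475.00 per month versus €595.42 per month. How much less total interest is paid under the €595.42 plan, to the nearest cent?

€8,284.00

Monthly rate r = 19.5%/12 = 1.625% = 0.01625.
At €475.00/mo: n = ⌈−ln(1 − rB₀/P)/ln(1+r)⌉ = 93 payments (last €15.38); total interest = total paid − €22,600.00 = €21,115.38.
At €595.42/mo: 60 payments (last €301.60); total interest €12,831.38.
Interest saved = €21,115.38 − €12,831.38 = €8,284.00.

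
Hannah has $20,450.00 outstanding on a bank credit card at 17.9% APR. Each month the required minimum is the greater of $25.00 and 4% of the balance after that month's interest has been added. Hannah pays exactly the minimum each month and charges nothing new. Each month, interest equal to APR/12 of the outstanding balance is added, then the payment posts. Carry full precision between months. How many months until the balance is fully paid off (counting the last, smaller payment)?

166 months

Monthly rate r = 17.9%/12 = 1.49167% = 0.0149167.
While 4% of the post-interest balance exceeds $25.00, each month B ← (B·(1+r))·(1 − 0.04), i.e. B shrinks by the factor (1+r)·0.96 = 0.97432.
This holds for months 1–135. Entering month 136 the balance is $610.11; 4% of the post-interest balance is now below $25.00, so the flat $25.00 minimum applies from here.
From month 136 a fixed $25.00 at rate r clears $610.11 in 31 more payments. Total: 135 + 31 = 166 months.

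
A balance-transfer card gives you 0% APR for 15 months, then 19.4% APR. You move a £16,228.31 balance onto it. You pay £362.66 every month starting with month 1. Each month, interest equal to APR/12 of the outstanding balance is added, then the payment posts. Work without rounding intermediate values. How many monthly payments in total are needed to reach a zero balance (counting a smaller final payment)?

Promo months 1–15 at r₀ = 0%/12 = 0; months 16+ at r₁ = 19.4%/12 = 0.0161667.
After month 15 (no interest yet): B = £16,228.31 − 15·£362.66 = £10,788.41.
Then at r₁ with £362.66/mo: n₂ = −ln(1 − r₁·B/P)/ln(1+r₁) ≈ 40.89 → 41 more payments.

56 payments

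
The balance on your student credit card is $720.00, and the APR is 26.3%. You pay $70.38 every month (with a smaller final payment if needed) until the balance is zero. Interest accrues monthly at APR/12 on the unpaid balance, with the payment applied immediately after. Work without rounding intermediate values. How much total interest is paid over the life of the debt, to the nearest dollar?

Monthly rate r = 26.3%/12 = 2.19167% = 0.0219167.
Payoff takes n = ⌈−ln(1 − rB₀/P)/ln(1+r)⌉ = ⌈11.710⌉ = 12 payments; the last is $50.14.
Total paid = 11·$70.38 + $50.14 = $824.32.
Total interest = total paid − principal = $824.32 − $720.00 = $104.32.

$104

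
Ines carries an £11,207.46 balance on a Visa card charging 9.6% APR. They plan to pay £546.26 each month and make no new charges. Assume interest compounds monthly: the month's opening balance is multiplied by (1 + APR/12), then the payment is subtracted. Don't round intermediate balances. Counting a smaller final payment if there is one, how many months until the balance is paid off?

Monthly rate r = 9.6%/12 = 0.8% = 0.008.
Recurrence: B ← B·(1+r) − £546.26.
Month 1: interest £89.66; balance after payment £10,750.86.
Month 2: interest £86.01; balance after payment £10,290.61.
Closed form: n = −ln(1 − rB₀/P)/ln(1+r) = −ln(0.83587)/ln(1.008) ≈ 22.500, so the balance reaches zero during payment 23.

23 months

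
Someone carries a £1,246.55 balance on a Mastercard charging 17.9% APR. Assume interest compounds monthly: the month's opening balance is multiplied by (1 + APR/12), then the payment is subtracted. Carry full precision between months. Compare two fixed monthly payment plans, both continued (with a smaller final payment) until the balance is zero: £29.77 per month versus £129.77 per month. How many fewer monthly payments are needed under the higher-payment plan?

56 fewer payments

Monthly rate r = 17.9%/12 = 1.49167% = 0.0149167.
At £29.77/mo: n = ⌈−ln(1 − rB₀/P)/ln(1+r)⌉ = 67 payments (last £5.13); total interest = total paid − £1,246.55 = £723.40.
At £129.77/mo: 11 payments (last £57.97); total interest £109.12.
Payments saved = 67 − 11 = 56.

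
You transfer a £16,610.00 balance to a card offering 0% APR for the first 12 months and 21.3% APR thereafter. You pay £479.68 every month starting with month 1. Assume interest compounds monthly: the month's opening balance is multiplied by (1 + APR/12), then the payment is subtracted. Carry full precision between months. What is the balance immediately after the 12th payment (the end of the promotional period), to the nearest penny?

£10,853.84

Promo months 1–12 at r₀ = 0%/12 = 0; months 13+ at r₁ = 21.3%/12 = 0.01775.
After month 12 (no interest yet): B = £16,610.00 − 12·£479.68 = £10,853.84.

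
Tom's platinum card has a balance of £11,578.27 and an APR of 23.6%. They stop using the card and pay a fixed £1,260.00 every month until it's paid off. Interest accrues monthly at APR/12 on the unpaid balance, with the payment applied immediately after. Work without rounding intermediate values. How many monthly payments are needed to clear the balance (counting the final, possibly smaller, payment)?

11 payments

Monthly rate r = 23.6%/12 = 1.96667% = 0.0196667.
Recurrence: B ← B·(1+r) − £1,260.00.
Month 1: interest £227.71; balance after payment £10,545.98.
Month 2: interest £207.40; balance after payment £9,493.38.
Closed form: n = −ln(1 − rB₀/P)/ln(1+r) = −ln(0.81928)/ln(1.01967) ≈ 10.235, so the balance reaches zero during payment 11.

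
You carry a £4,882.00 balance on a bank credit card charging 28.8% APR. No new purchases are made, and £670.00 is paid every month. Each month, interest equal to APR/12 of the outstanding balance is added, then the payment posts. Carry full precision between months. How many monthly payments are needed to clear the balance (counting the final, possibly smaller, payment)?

9 months

Monthly rate r = 28.8%/12 = 2.4% = 0.024.
Recurrence: B ← B·(1+r) − £670.00.
Month 1: interest £117.17; balance after payment £4,329.17.
Month 2: interest £103.90; balance after payment £3,763.07.
Closed form: n = −ln(1 − rB₀/P)/ln(1+r) = −ln(0.82512)/ln(1.024) ≈ 8.105, so the balance reaches zero during payment 9.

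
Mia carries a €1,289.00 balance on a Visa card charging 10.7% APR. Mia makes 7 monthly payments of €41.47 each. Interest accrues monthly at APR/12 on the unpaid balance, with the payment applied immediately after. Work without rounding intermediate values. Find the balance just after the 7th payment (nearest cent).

Monthly rate r = 10.7%/12 = 0.891667% = 0.00891667.
Each month: B ← B·(1+r) − €41.47.
Month 1: interest €11.49; balance after payment €1,259.02.
Month 2: interest €11.23; balance after payment €1,228.78.
Month 3: interest €10.96; balance after payment €1,198.27.
Month 4: interest €10.68; balance after payment €1,167.48.
Month 5: interest €10.41; balance after payment €1,136.42.
Month 6: interest €10.13; balance after payment €1,105.08.
Month 7: interest €9.85; balance after payment €1,073.47.

€1,073.47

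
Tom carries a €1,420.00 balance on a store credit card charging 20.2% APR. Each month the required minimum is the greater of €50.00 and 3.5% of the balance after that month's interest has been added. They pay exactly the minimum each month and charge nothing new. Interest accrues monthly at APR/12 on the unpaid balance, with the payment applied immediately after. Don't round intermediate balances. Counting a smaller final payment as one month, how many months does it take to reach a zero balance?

Monthly rate r = 20.2%/12 = 1.68333% = 0.0168333.
While 3.5% of the post-interest balance exceeds €50.00, each month B ← (B·(1+r))·(1 − 0.035), i.e. B shrinks by the factor (1+r)·0.965 = 0.98124.
This holds for months 1–1. Entering month 2 the balance is €1,393.37; 3.5% of the post-interest balance is now below €50.00, so the flat €50.00 minimum applies from here.
From month 2 a fixed €50.00 at rate r clears €1,393.37 in 38 more payments. Total: 1 + 38 = 39 months.

39 months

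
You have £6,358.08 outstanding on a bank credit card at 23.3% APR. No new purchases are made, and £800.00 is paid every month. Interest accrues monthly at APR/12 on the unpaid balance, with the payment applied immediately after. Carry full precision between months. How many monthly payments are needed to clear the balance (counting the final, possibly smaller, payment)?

9 months

Monthly rate r = 23.3%/12 = 1.94167% = 0.0194167.
Recurrence: B ← B·(1+r) − £800.00.
Month 1: interest £123.45; balance after payment £5,681.53.
Month 2: interest £110.32; balance after payment £4,991.85.
Closed form: n = −ln(1 − rB₀/P)/ln(1+r) = −ln(0.84568)/ln(1.01942) ≈ 8.716, so the balance reaches zero during payment 9.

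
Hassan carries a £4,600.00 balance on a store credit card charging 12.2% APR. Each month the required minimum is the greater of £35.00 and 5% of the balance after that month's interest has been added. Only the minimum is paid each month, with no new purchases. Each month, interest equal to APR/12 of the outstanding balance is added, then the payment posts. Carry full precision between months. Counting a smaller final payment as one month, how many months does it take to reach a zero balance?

Monthly rate r = 12.2%/12 = 1.01667% = 0.0101667.
While 5% of the post-interest balance exceeds £35.00, each month B ← (B·(1+r))·(1 − 0.05), i.e. B shrinks by the factor (1+r)·0.95 = 0.95966.
This holds for months 1–46. Entering month 47 the balance is £692.03; 5% of the post-interest balance is now below £35.00, so the flat £35.00 minimum applies from here.
From month 47 a fixed £35.00 at rate r clears £692.03 in 23 more payments. Total: 46 + 23 = 69 months.

69 months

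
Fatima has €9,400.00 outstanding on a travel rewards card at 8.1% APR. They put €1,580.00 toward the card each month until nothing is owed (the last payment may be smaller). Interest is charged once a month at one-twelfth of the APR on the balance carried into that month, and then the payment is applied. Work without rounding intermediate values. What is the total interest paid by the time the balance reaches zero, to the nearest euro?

Monthly rate r = 8.1%/12 = 0.675% = 0.00675.
Payoff takes n = ⌈−ln(1 − rB₀/P)/ln(1+r)⌉ = ⌈6.093⌉ = 7 payments; the last is €146.74.
Total paid = 6·€1,580.00 + €146.74 = €9,626.74.
Total interest = total paid − principal = €9,626.74 − €9,400.00 = €226.74.

€227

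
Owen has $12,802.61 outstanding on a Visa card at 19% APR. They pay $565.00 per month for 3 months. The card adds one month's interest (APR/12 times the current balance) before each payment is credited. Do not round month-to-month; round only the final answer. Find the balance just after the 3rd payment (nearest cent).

$11,698.43

Monthly rate r = 19%/12 = 1.58333% = 0.0158333.
Each month: B ← B·(1+r) − $565.00.
Month 1: interest $202.71; balance after payment $12,440.32.
Month 2: interest $196.97; balance after payment $12,072.29.
Month 3: interest $191.14; balance after payment $11,698.43.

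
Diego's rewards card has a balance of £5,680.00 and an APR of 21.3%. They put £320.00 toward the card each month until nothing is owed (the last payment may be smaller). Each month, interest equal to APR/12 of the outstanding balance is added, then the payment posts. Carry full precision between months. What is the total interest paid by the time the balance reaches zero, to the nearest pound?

£1,203

Monthly rate r = 21.3%/12 = 1.775% = 0.01775.
Payoff takes n = ⌈−ln(1 − rB₀/P)/ln(1+r)⌉ = ⌈21.509⌉ = 22 payments; the last is £163.43.
Total paid = 21·£320.00 + £163.43 = £6,883.43.
Total interest = total paid − principal = £6,883.43 − £5,680.00 = £1,203.43.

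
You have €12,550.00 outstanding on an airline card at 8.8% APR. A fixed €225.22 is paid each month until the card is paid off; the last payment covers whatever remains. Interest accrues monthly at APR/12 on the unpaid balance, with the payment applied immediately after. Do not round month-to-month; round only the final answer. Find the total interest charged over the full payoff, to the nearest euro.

Monthly rate r = 8.8%/12 = 0.733333% = 0.00733333.
Payoff takes n = ⌈−ln(1 − rB₀/P)/ln(1+r)⌉ = ⌈71.898⌉ = 72 payments; the last is €202.26.
Total paid = 71·€225.22 + €202.26 = €16,192.88.
Total interest = total paid − principal = €16,192.88 − €12,550.00 = €3,642.88.

€3,643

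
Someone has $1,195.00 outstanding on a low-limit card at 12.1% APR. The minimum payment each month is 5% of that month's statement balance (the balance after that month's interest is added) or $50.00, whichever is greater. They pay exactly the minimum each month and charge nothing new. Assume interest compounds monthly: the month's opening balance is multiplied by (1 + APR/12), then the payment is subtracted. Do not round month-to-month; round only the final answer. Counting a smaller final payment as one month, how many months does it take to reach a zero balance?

27 months

Monthly rate r = 12.1%/12 = 1.00833% = 0.0100833.
While 5% of the post-interest balance exceeds $50.00, each month B ← (B·(1+r))·(1 − 0.05), i.e. B shrinks by the factor (1+r)·0.95 = 0.95958.
This holds for months 1–5. Entering month 6 the balance is $972.24; 5% of the post-interest balance is now below $50.00, so the flat $50.00 minimum applies from here.
From month 6 a fixed $50.00 at rate r clears $972.24 in 22 more payments. Total: 5 + 22 = 27 months.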